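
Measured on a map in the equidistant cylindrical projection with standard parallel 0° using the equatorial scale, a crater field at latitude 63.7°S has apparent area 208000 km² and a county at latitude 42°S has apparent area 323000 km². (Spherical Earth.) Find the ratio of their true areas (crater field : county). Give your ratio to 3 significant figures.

On the plate carrée, areal scale = h·k = 1 × sec φ, so true area = apparent × cos φ.
True area of crater field: 208000 × cos(63.7°) = 208000 × 0.4431 = 92160 km².
True area of county: 323000 × cos(42°) = 323000 × 0.7431 = 240000 km².
Ratio = 92160 / 240000 ≈ 0.384.

0.384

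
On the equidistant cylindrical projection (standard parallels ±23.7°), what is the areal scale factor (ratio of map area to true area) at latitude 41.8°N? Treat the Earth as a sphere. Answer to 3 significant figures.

1.23

In the equirectangular projection with standard parallel φ₀ = 23.7° (x = Rλ cos φ₀, y = Rφ), meridians are true-scale (h = 1) and the parallel scale is k = cos φ₀ / cos φ.
Areal scale = h·k = 1 × cos φ₀ / cos φ; at 41.8°, h = 1.000, k = 1.228, so h·k = 1.228.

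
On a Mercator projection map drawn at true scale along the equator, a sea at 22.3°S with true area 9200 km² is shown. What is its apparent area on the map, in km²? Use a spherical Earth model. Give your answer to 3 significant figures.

10700 km²

Mercator is conformal, so the point scale is isotropic: h = k = sec φ = 1/cos φ.
Areal scale = k² = sec²φ = 1/cos²(22.3°) = 1/0.9252² = 1.168.
Apparent area = 9200 × 1.168 ≈ 10700 km².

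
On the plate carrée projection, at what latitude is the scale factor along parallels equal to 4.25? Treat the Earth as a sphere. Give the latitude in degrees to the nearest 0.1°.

Plate carrée: h = 1, k = sec φ along parallels.
sec φ = 4.25  ⇒  cos φ = 0.2353  ⇒  φ ≈ 76.4°.

76.4°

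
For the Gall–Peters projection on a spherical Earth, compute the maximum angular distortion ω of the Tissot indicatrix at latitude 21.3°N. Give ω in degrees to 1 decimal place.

Gall–Peters is a cylindrical equal-area projection with standard parallels at ±45°. Cylindrical equal-area (φ₀ = 45°): h = cos φ / cos 45° along meridians, k = cos 45° / cos φ along parallels; h·k = 1.
At 21.3°: h = 1.318, k = 0.7589; principal scales a = 1.318, b = 0.7589.
sin(ω/2) = (a − b)/(a + b) = 0.5587/2.077 = 0.2690, so ω = 2 arcsin(0.2690) ≈ 31.2°.

31.2°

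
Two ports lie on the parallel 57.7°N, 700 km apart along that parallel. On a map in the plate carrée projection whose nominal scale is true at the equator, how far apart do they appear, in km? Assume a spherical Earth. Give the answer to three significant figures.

For the equirectangular projection with φ₀ = 0 (plate carrée), h = 1 along meridians and k = sec φ along parallels.
Along the parallel, k = sec 57.7° = 1/0.5344 = 1.871.
Map distance = 700 × 1.871 ≈ 1310 km.

1310 km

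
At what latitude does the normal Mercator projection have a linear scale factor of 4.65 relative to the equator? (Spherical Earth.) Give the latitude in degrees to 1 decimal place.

Mercator scale is k = sec φ = 1/cos φ.
1/cos φ = 4.65  ⇒  cos φ = 0.2151  ⇒  φ = arccos(0.2151) ≈ 77.6°.

77.6°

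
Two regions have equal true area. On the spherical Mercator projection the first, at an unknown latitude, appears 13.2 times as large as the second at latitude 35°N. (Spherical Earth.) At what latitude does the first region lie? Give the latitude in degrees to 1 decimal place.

Mercator areal scale is sec²φ, so apparent-area ratio = sec²φ₁ / sec²φ₂ = cos²φ₂ / cos²φ₁.
cos²φ₂ / cos²φ₁ = 13.2  ⇒  cos φ₁ = cos 35° / √13.2 = 0.8192/3.633 = 0.2255.
φ₁ = arccos(0.2255) ≈ 77.0°.

77.0°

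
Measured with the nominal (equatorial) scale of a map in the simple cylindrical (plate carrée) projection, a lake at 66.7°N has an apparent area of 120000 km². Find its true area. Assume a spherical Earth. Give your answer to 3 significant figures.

For the equirectangular projection with φ₀ = 0 (plate carrée), h = 1 along meridians and k = sec φ along parallels.
Areal scale = h·k = 1 × sec φ; at 66.7°, h = 1.000, k = 2.528, so h·k = 2.528.
True area = apparent / (areal scale) = 120000 / 2.528 ≈ 47500 km².

47500 km²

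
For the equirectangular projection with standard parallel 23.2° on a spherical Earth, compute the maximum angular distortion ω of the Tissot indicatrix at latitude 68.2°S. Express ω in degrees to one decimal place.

50.2°

With standard parallel φ₀ = 23.2°, the equirectangular projection gives x = Rλ cos φ₀, y = Rφ, so h = 1 and k = cos 23.2° / cos φ.
At 68.2°: h = 1.000, k = 2.475; principal scales a = 2.475, b = 1.000.
sin(ω/2) = (a − b)/(a + b) = 1.475/3.475 = 0.4245, so ω = 2 arcsin(0.4245) ≈ 50.2°.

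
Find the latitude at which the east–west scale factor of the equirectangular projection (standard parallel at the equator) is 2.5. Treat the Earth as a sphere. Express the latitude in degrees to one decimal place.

Plate carrée: h = 1, k = sec φ along parallels.
sec φ = 2.5  ⇒  cos φ = 0.4000  ⇒  φ ≈ 66.4°.

66.4°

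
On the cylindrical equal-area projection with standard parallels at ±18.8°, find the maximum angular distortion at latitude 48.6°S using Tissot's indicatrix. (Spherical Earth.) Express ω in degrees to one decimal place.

40.3°

For cylindrical equal-area with standard parallel φ₀, h = cos φ / cos φ₀ and k = cos φ₀ / cos φ, so h·k = 1.
At 48.6°: h = 0.6986, k = 1.431; principal scales a = 1.431, b = 0.6986.
sin(ω/2) = (a − b)/(a + b) = 0.7329/2.130 = 0.3441, so ω = 2 arcsin(0.3441) ≈ 40.3°.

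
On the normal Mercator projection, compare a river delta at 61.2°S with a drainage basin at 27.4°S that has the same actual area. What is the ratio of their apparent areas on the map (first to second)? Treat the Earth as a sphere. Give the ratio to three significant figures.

On Mercator, area is exaggerated by sec²φ = 1/cos²φ.
At 61.2°: sec²(61.2°) = 1/0.4818² = 4.309.
At 27.4°: sec²(27.4°) = 1/0.8878² = 1.269.
Ratio = 4.309/1.269 = cos²(27.4°)/cos²(61.2°) ≈ 3.40.

3.40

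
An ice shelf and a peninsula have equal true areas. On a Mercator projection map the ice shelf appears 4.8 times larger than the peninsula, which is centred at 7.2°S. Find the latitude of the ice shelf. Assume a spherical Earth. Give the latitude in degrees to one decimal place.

63.1°

Mercator areal scale is sec²φ, so apparent-area ratio = sec²φ₁ / sec²φ₂ = cos²φ₂ / cos²φ₁.
cos²φ₂ / cos²φ₁ = 4.8  ⇒  cos φ₁ = cos 7.2° / √4.8 = 0.9921/2.191 = 0.4528.
φ₁ = arccos(0.4528) ≈ 63.1°.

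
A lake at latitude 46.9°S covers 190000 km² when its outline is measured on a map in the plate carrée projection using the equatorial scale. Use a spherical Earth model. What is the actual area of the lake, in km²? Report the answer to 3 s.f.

130000 km²

In the plate carrée (x = Rλ, y = Rφ), meridians are true-scale (h = 1) and parallels are stretched by k = sec φ.
Areal scale = h·k = 1 × sec φ; at 46.9°, h = 1.000, k = 1.464, so h·k = 1.464.
True area = apparent / (areal scale) = 190000 / 1.464 ≈ 130000 km².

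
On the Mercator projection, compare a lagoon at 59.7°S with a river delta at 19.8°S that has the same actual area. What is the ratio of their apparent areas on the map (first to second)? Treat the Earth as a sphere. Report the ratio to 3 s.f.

Mercator areal scale is sec²φ.
At 59.7°: sec²(59.7°) = 1/0.5045² = 3.929.
At 19.8°: sec²(19.8°) = 1/0.9409² = 1.130.
Ratio = 3.929/1.130 = cos²(19.8°)/cos²(59.7°) ≈ 3.48.

3.48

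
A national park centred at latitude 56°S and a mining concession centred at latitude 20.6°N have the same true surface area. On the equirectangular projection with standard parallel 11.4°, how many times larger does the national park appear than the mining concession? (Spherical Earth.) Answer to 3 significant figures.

The equidistant cylindrical projection with φ₀ = 11.4° has h = 1 (meridians true) and k = cos φ₀ / cos φ along parallels.
Areal scale at 56°: h·k = 1.000 × 1.753 = 1.753.
Areal scale at 20.6°: h·k = 1.000 × 1.047 = 1.047.
Ratio = 1.753/1.047 ≈ 1.67.

1.67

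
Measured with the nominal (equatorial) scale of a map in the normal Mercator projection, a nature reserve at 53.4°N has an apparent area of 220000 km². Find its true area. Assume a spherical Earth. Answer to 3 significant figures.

78200 km²

For Mercator, h = k = sec φ (a conformal cylindrical projection has a single point scale, 1/cos φ).
Areal scale = k² = sec²φ = 1/cos²(53.4°) = 1/0.5962² = 2.813.
True area = apparent / (areal scale) = 220000 / 2.813 ≈ 78200 km².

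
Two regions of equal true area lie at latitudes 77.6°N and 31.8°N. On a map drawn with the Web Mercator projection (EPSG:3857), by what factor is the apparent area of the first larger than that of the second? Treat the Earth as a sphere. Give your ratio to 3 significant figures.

Mercator areal scale is sec²φ.
At 77.6°: sec²(77.6°) = 1/0.2147² = 21.69.
At 31.8°: sec²(31.8°) = 1/0.8499² = 1.384.
Ratio = 21.69/1.384 = cos²(31.8°)/cos²(77.6°) ≈ 15.7.

15.7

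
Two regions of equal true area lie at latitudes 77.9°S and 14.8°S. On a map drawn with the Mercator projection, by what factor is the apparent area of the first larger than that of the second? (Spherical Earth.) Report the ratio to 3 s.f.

Mercator is conformal with k = sec φ, so areal scale = k² = sec²φ.
At 77.9°: sec²(77.9°) = 1/0.2096² = 22.76.
At 14.8°: sec²(14.8°) = 1/0.9668² = 1.070.
Ratio = 22.76/1.070 = cos²(14.8°)/cos²(77.9°) ≈ 21.3.

21.3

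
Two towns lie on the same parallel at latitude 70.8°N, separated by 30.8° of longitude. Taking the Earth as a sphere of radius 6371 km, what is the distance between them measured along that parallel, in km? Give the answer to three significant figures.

1130 km

Arc length along a parallel = R cos φ · Δλ (with Δλ in radians).
= 6371 × cos 70.8° × (30.8° × π/180) = 6371 × 0.3289 × 0.5376 ≈ 1130 km.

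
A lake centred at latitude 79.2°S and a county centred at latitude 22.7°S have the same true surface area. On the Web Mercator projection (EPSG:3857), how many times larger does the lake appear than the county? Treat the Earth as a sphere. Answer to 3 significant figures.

24.2

Mercator is conformal with k = sec φ, so areal scale = k² = sec²φ.
At 79.2°: sec²(79.2°) = 1/0.1874² = 28.48.
At 22.7°: sec²(22.7°) = 1/0.9225² = 1.175.
Ratio = 28.48/1.175 = cos²(22.7°)/cos²(79.2°) ≈ 24.2.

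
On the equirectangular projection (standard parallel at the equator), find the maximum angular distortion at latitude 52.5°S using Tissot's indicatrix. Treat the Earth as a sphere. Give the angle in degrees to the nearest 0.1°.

28.2°

Plate carrée maps x = Rλ, y = Rφ. The meridian scale is h = 1 and the parallel scale is k = 1/cos φ = sec φ.
At 52.5°: h = 1.000, k = 1.643; principal scales a = 1.643, b = 1.000.
sin(ω/2) = (a − b)/(a + b) = 0.6427/2.643 = 0.2432, so ω = 2 arcsin(0.2432) ≈ 28.2°.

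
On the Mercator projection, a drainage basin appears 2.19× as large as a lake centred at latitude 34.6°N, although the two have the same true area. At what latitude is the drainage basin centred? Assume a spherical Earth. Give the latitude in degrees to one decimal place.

56.2°

For equal true areas on Mercator, apparent areas scale as sec²φ, so the ratio is cos²φ₂ / cos²φ₁.
cos²φ₂ / cos²φ₁ = 2.19  ⇒  cos φ₁ = cos 34.6° / √2.19 = 0.8231/1.480 = 0.5562.
φ₁ = arccos(0.5562) ≈ 56.2°.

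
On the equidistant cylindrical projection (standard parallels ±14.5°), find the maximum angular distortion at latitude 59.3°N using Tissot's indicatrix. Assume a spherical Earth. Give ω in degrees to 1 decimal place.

With standard parallel φ₀ = 14.5°, the equirectangular projection gives x = Rλ cos φ₀, y = Rφ, so h = 1 and k = cos 14.5° / cos φ.
At 59.3°: h = 1.000, k = 1.896; principal scales a = 1.896, b = 1.000.
sin(ω/2) = (a − b)/(a + b) = 0.8963/2.896 = 0.3095, so ω = 2 arcsin(0.3095) ≈ 36.1°.

36.1°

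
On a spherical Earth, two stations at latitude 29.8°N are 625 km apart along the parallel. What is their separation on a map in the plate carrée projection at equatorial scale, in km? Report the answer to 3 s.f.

720 km

For the equirectangular projection with φ₀ = 0 (plate carrée), h = 1 along meridians and k = sec φ along parallels.
Along the parallel, k = sec 29.8° = 1/0.8678 = 1.152.
Map distance = 625 × 1.152 ≈ 720 km.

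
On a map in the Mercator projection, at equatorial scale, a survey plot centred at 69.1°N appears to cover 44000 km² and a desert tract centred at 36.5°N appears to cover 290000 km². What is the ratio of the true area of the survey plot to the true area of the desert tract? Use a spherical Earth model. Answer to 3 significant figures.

Since Mercator area scale is 1/cos²φ, the true area equals the apparent area multiplied by cos²φ.
True area of survey plot: 44000 × cos²(69.1°) = 44000 × 0.1273 = 5600 km².
True area of desert tract: 290000 × cos²(36.5°) = 290000 × 0.6462 = 187400 km².
Ratio = 5600 / 187400 ≈ 0.0299.

0.0299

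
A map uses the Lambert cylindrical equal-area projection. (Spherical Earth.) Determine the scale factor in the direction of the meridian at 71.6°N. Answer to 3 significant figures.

The Lambert cylindrical equal-area projection is the cylindrical equal-area projection with its standard parallel at the equator (φ₀ = 0). For cylindrical equal-area with standard parallel φ₀, h = cos φ / cos φ₀ and k = cos φ₀ / cos φ, so h·k = 1.
h = cos 71.6° / cos 0° = 0.3156/1.000 = 0.3156.

0.316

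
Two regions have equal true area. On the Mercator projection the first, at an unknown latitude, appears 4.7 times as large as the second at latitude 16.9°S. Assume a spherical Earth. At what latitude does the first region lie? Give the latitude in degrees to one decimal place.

63.8°

For equal true areas on Mercator, apparent areas scale as sec²φ, so the ratio is cos²φ₂ / cos²φ₁.
cos²φ₂ / cos²φ₁ = 4.7  ⇒  cos φ₁ = cos 16.9° / √4.7 = 0.9568/2.168 = 0.4413.
φ₁ = arccos(0.4413) ≈ 63.8°.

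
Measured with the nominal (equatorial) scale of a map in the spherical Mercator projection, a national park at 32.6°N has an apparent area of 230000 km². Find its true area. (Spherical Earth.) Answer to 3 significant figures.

163000 km²

Mercator is conformal, so the point scale is isotropic: h = k = sec φ = 1/cos φ.
Areal scale = k² = sec²φ = 1/cos²(32.6°) = 1/0.8425² = 1.409.
True area = apparent / (areal scale) = 230000 / 1.409 ≈ 163000 km².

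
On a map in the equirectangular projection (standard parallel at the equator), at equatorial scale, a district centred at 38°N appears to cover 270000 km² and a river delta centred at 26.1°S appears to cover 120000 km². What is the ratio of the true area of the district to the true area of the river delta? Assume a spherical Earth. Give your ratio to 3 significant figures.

On the plate carrée, areal scale = h·k = 1 × sec φ, so true area = apparent × cos φ.
True area of district: 270000 × cos(38°) = 270000 × 0.7880 = 212800 km².
True area of river delta: 120000 × cos(26.1°) = 120000 × 0.8980 = 107800 km².
Ratio = 212800 / 107800 ≈ 1.97.

1.97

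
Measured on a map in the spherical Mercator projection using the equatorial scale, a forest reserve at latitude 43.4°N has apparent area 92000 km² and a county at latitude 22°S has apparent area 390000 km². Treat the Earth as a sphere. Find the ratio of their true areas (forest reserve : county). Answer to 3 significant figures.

Since Mercator area scale is 1/cos²φ, the true area equals the apparent area multiplied by cos²φ.
True area of forest reserve: 92000 × cos²(43.4°) = 92000 × 0.5279 = 48570 km².
True area of county: 390000 × cos²(22°) = 390000 × 0.8597 = 335300 km².
Ratio = 48570 / 335300 ≈ 0.145.

0.145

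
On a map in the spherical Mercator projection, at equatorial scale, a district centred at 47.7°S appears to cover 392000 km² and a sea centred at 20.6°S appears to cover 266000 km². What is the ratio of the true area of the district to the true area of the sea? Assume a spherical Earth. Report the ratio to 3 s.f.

0.762

Since Mercator area scale is 1/cos²φ, the true area equals the apparent area multiplied by cos²φ.
True area of district: 392000 × cos²(47.7°) = 392000 × 0.4529 = 177600 km².
True area of sea: 266000 × cos²(20.6°) = 266000 × 0.8762 = 233100 km².
Ratio = 177600 / 233100 ≈ 0.762.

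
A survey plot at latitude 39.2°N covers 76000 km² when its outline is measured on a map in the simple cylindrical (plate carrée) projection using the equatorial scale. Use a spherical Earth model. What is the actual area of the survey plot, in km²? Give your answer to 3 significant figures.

58900 km²

For the equirectangular projection with φ₀ = 0 (plate carrée), h = 1 along meridians and k = sec φ along parallels.
Areal scale = h·k = 1 × sec φ; at 39.2°, h = 1.000, k = 1.290, so h·k = 1.290.
True area = apparent / (areal scale) = 76000 / 1.290 ≈ 58900 km².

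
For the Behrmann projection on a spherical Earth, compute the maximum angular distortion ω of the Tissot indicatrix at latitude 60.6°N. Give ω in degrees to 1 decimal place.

Behrmann is a cylindrical equal-area projection with standard parallels at ±30°. For cylindrical equal-area with standard parallel φ₀, h = cos φ / cos φ₀ and k = cos φ₀ / cos φ, so h·k = 1.
At 60.6°: h = 0.5668, k = 1.764; principal scales a = 1.764, b = 0.5668.
sin(ω/2) = (a − b)/(a + b) = 1.197/2.331 = 0.5136, so ω = 2 arcsin(0.5136) ≈ 61.8°.

61.8°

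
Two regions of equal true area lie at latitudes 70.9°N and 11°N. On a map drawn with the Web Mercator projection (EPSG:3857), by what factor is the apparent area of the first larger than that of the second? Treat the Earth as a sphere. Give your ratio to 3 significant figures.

9.00

Mercator areal scale is sec²φ.
At 70.9°: sec²(70.9°) = 1/0.3272² = 9.340.
At 11°: sec²(11°) = 1/0.9816² = 1.038.
Ratio = 9.340/1.038 = cos²(11°)/cos²(70.9°) ≈ 9.00.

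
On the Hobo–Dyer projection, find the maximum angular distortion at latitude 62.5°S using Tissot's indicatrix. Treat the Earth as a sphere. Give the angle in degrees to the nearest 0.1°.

59.2°

Hobo–Dyer is a cylindrical equal-area projection with standard parallels at ±37.5°. Cylindrical equal-area (φ₀ = 37.5°): h = cos φ / cos 37.5° along meridians, k = cos 37.5° / cos φ along parallels; h·k = 1.
At 62.5°: h = 0.5820, k = 1.718; principal scales a = 1.718, b = 0.5820.
sin(ω/2) = (a − b)/(a + b) = 1.136/2.300 = 0.4939, so ω = 2 arcsin(0.4939) ≈ 59.2°.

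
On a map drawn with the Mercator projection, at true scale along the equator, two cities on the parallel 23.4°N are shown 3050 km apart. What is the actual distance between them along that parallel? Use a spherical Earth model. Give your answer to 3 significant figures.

2800 km

Mercator is conformal, so the point scale is isotropic: h = k = sec φ = 1/cos φ.
Along the parallel at 23.4°, map distances are exaggerated by k = sec 23.4° = 1.090.
True distance = 3050 / 1.090 = 3050 × cos 23.4° ≈ 2800 km.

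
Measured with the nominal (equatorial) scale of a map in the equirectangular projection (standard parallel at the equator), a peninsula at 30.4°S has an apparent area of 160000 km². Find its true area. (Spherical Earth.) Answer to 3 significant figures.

138000 km²

Plate carrée maps x = Rλ, y = Rφ. The meridian scale is h = 1 and the parallel scale is k = 1/cos φ = sec φ.
Areal scale = h·k = 1 × sec φ; at 30.4°, h = 1.000, k = 1.159, so h·k = 1.159.
True area = apparent / (areal scale) = 160000 / 1.159 ≈ 138000 km².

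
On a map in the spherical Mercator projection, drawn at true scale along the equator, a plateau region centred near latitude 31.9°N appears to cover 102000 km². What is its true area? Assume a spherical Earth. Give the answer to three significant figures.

73500 km²

The Mercator projection is conformal; its linear scale factor is the same in every direction and equals sec φ = 1/cos φ.
Areal scale = k² = sec²φ = 1/cos²(31.9°) = 1/0.8490² = 1.387.
True area = apparent / (areal scale) = 102000 / 1.387 ≈ 73500 km².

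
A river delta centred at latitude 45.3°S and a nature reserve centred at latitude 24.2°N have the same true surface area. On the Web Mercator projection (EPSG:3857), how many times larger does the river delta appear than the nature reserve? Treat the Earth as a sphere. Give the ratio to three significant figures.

Mercator is conformal with k = sec φ, so areal scale = k² = sec²φ.
At 45.3°: sec²(45.3°) = 1/0.7034² = 2.021.
At 24.2°: sec²(24.2°) = 1/0.9121² = 1.202.
Ratio = 2.021/1.202 = cos²(24.2°)/cos²(45.3°) ≈ 1.68.

1.68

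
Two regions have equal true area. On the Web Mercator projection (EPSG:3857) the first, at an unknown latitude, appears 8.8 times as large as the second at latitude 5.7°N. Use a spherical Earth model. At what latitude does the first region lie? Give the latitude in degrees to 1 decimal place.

On Mercator, (apparent₁)/(apparent₂) = sec²φ₁ / sec²φ₂ when true areas are equal.
cos²φ₂ / cos²φ₁ = 8.8  ⇒  cos φ₁ = cos 5.7° / √8.8 = 0.9951/2.966 = 0.3354.
φ₁ = arccos(0.3354) ≈ 70.4°.

70.4°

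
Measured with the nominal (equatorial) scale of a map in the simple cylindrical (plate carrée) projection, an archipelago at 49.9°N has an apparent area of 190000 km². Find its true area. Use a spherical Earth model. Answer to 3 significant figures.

122000 km²

Plate carrée maps x = Rλ, y = Rφ. The meridian scale is h = 1 and the parallel scale is k = 1/cos φ = sec φ.
Areal scale = h·k = 1 × sec φ; at 49.9°, h = 1.000, k = 1.552, so h·k = 1.552.
True area = apparent / (areal scale) = 190000 / 1.552 ≈ 122000 km².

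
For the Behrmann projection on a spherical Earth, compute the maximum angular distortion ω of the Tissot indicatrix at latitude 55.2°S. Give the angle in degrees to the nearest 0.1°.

46.5°

Behrmann is a cylindrical equal-area projection with standard parallels at ±30°. Cylindrical equal-area (φ₀ = 30°): h = cos φ / cos 30° along meridians, k = cos 30° / cos φ along parallels; h·k = 1.
At 55.2°: h = 0.6590, k = 1.517; principal scales a = 1.517, b = 0.6590.
sin(ω/2) = (a − b)/(a + b) = 0.8584/2.176 = 0.3944, so ω = 2 arcsin(0.3944) ≈ 46.5°.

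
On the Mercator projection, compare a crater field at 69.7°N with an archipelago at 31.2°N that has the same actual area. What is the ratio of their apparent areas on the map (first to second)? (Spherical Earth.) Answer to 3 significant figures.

6.08

Mercator is conformal with k = sec φ, so areal scale = k² = sec²φ.
At 69.7°: sec²(69.7°) = 1/0.3469² = 8.308.
At 31.2°: sec²(31.2°) = 1/0.8554² = 1.367.
Ratio = 8.308/1.367 = cos²(31.2°)/cos²(69.7°) ≈ 6.08.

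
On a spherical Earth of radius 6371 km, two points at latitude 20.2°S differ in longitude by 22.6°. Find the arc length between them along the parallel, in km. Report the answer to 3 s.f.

2360 km

Arc length along a parallel = R cos φ · Δλ (with Δλ in radians).
= 6371 × cos 20.2° × (22.6° × π/180) = 6371 × 0.9385 × 0.3944 ≈ 2360 km.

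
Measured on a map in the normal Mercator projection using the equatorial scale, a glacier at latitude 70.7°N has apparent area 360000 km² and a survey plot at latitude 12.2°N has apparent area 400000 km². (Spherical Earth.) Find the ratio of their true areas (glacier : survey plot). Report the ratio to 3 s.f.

0.103

Mercator's areal exaggeration is sec²φ; hence true area = (apparent area) · cos²φ.
True area of glacier: 360000 × cos²(70.7°) = 360000 × 0.1092 = 39330 km².
True area of survey plot: 400000 × cos²(12.2°) = 400000 × 0.9553 = 382100 km².
Ratio = 39330 / 382100 ≈ 0.103.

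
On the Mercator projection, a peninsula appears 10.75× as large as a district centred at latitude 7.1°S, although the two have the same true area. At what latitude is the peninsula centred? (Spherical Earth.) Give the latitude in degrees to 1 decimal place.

72.4°

On Mercator, (apparent₁)/(apparent₂) = sec²φ₁ / sec²φ₂ when true areas are equal.
cos²φ₂ / cos²φ₁ = 10.75  ⇒  cos φ₁ = cos 7.1° / √10.75 = 0.9923/3.279 = 0.3027.
φ₁ = arccos(0.3027) ≈ 72.4°.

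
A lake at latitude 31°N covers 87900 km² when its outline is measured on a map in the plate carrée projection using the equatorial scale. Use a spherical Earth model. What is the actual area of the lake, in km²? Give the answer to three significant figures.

Plate carrée maps x = Rλ, y = Rφ. The meridian scale is h = 1 and the parallel scale is k = 1/cos φ = sec φ.
Areal scale = h·k = 1 × sec φ; at 31°, h = 1.000, k = 1.167, so h·k = 1.167.
True area = apparent / (areal scale) = 87900 / 1.167 ≈ 75300 km².

75300 km²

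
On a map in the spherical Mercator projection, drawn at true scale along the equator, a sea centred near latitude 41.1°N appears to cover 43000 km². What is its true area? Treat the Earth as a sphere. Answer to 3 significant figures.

The Mercator projection is conformal; its linear scale factor is the same in every direction and equals sec φ = 1/cos φ.
Areal scale = k² = sec²φ = 1/cos²(41.1°) = 1/0.7536² = 1.761.
True area = apparent / (areal scale) = 43000 / 1.761 ≈ 24400 km².

24400 km²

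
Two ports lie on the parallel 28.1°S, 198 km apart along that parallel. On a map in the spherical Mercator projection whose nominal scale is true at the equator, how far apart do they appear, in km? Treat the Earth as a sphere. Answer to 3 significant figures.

The Mercator projection is conformal; its linear scale factor is the same in every direction and equals sec φ = 1/cos φ.
Along the parallel, k = sec 28.1° = 1/0.8821 = 1.134.
Map distance = 198 × 1.134 ≈ 224 km.

224 km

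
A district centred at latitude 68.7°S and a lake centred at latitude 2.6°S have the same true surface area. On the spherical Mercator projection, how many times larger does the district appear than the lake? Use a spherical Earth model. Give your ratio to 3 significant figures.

7.56

Mercator is conformal with k = sec φ, so areal scale = k² = sec²φ.
At 68.7°: sec²(68.7°) = 1/0.3633² = 7.579.
At 2.6°: sec²(2.6°) = 1/0.9990² = 1.002.
Ratio = 7.579/1.002 = cos²(2.6°)/cos²(68.7°) ≈ 7.56.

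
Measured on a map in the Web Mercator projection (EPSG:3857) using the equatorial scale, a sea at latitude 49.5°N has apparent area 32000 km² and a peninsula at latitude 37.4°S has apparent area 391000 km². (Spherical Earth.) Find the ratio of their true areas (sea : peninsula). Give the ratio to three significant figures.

Since Mercator area scale is 1/cos²φ, the true area equals the apparent area multiplied by cos²φ.
True area of sea: 32000 × cos²(49.5°) = 32000 × 0.4218 = 13500 km².
True area of peninsula: 391000 × cos²(37.4°) = 391000 × 0.6311 = 246800 km².
Ratio = 13500 / 246800 ≈ 0.0547.

0.0547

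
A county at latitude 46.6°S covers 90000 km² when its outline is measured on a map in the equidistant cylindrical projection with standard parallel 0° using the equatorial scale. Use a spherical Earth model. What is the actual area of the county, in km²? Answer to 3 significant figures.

61800 km²

Plate carrée maps x = Rλ, y = Rφ. The meridian scale is h = 1 and the parallel scale is k = 1/cos φ = sec φ.
Areal scale = h·k = 1 × sec φ; at 46.6°, h = 1.000, k = 1.455, so h·k = 1.455.
True area = apparent / (areal scale) = 90000 / 1.455 ≈ 61800 km².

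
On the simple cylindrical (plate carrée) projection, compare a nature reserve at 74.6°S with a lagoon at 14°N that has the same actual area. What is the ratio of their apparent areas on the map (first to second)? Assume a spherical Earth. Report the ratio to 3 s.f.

Plate carrée maps x = Rλ, y = Rφ. The meridian scale is h = 1 and the parallel scale is k = 1/cos φ = sec φ.
Areal scale at 74.6°: h·k = 1.000 × 3.766 = 3.766.
Areal scale at 14°: h·k = 1.000 × 1.031 = 1.031.
Ratio = 3.766/1.031 ≈ 3.65.

3.65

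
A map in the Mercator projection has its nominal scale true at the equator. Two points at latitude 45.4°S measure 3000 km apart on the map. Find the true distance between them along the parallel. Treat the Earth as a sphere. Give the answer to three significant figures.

For Mercator, h = k = sec φ (a conformal cylindrical projection has a single point scale, 1/cos φ).
Along the parallel at 45.4°, map distances are exaggerated by k = sec 45.4° = 1.424.
True distance = 3000 / 1.424 = 3000 × cos 45.4° ≈ 2110 km.

2110 km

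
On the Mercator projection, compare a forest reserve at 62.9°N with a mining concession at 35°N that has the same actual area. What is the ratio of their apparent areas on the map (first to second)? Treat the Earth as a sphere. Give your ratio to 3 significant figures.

3.23

Mercator areal scale is sec²φ.
At 62.9°: sec²(62.9°) = 1/0.4555² = 4.819.
At 35°: sec²(35°) = 1/0.8192² = 1.490.
Ratio = 4.819/1.490 = cos²(35°)/cos²(62.9°) ≈ 3.23.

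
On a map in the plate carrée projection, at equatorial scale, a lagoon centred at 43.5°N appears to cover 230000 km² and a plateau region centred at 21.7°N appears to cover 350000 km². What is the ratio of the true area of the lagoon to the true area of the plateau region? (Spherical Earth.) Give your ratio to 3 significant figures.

Plate carrée has h = 1 and k = sec φ, giving areal scale sec φ; true area = (apparent area) · cos φ.
True area of lagoon: 230000 × cos(43.5°) = 230000 × 0.7254 = 166800 km².
True area of plateau region: 350000 × cos(21.7°) = 350000 × 0.9291 = 325200 km².
Ratio = 166800 / 325200 ≈ 0.513.

0.513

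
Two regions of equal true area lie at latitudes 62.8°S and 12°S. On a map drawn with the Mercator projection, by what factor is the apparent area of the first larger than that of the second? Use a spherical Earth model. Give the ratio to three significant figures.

4.58

Mercator is conformal with k = sec φ, so areal scale = k² = sec²φ.
At 62.8°: sec²(62.8°) = 1/0.4571² = 4.786.
At 12°: sec²(12°) = 1/0.9781² = 1.045.
Ratio = 4.786/1.045 = cos²(12°)/cos²(62.8°) ≈ 4.58.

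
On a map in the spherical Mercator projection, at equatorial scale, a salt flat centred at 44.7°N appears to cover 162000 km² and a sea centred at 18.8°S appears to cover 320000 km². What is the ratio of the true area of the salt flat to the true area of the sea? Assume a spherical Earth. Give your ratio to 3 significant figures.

0.285

On Mercator the areal scale is sec²φ, so true area = apparent × cos²φ.
True area of salt flat: 162000 × cos²(44.7°) = 162000 × 0.5052 = 81850 km².
True area of sea: 320000 × cos²(18.8°) = 320000 × 0.8961 = 286800 km².
Ratio = 81850 / 286800 ≈ 0.285.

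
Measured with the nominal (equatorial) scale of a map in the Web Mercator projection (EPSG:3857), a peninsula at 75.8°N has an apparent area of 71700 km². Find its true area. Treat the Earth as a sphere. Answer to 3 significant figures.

4310 km²

For Mercator, h = k = sec φ (a conformal cylindrical projection has a single point scale, 1/cos φ).
Areal scale = k² = sec²φ = 1/cos²(75.8°) = 1/0.2453² = 16.62.
True area = apparent / (areal scale) = 71700 / 16.62 ≈ 4310 km².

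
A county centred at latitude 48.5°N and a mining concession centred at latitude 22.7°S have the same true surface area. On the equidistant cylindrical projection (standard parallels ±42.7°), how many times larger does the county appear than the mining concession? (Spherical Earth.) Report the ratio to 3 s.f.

1.39

In the equirectangular projection with standard parallel φ₀ = 42.7° (x = Rλ cos φ₀, y = Rφ), meridians are true-scale (h = 1) and the parallel scale is k = cos φ₀ / cos φ.
Areal scale at 48.5°: h·k = 1.000 × 1.109 = 1.109.
Areal scale at 22.7°: h·k = 1.000 × 0.7966 = 0.7966.
Ratio = 1.109/0.7966 ≈ 1.39.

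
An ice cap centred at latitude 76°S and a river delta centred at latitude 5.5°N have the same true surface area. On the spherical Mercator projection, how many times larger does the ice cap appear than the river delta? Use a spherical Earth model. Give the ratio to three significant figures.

16.9

On Mercator, area is exaggerated by sec²φ = 1/cos²φ.
At 76°: sec²(76°) = 1/0.2419² = 17.09.
At 5.5°: sec²(5.5°) = 1/0.9954² = 1.009.
Ratio = 17.09/1.009 = cos²(5.5°)/cos²(76°) ≈ 16.9.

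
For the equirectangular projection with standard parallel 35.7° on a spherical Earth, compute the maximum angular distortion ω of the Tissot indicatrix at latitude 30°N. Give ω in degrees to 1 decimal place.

3.7°

The equidistant cylindrical projection with φ₀ = 35.7° has h = 1 (meridians true) and k = cos φ₀ / cos φ along parallels.
At 30°: h = 1.000, k = 0.9377; principal scales a = 1.000, b = 0.9377.
sin(ω/2) = (a − b)/(a + b) = 0.06229/1.938 = 0.03214, so ω = 2 arcsin(0.03214) ≈ 3.7°.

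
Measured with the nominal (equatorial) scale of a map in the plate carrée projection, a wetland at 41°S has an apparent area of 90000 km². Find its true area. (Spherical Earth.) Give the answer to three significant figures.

67900 km²

For the equirectangular projection with φ₀ = 0 (plate carrée), h = 1 along meridians and k = sec φ along parallels.
Areal scale = h·k = 1 × sec φ; at 41°, h = 1.000, k = 1.325, so h·k = 1.325.
True area = apparent / (areal scale) = 90000 / 1.325 ≈ 67900 km².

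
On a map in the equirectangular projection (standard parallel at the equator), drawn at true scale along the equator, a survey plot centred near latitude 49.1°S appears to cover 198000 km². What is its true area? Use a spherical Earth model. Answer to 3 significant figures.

130000 km²

In the plate carrée (x = Rλ, y = Rφ), meridians are true-scale (h = 1) and parallels are stretched by k = sec φ.
Areal scale = h·k = 1 × sec φ; at 49.1°, h = 1.000, k = 1.527, so h·k = 1.527.
True area = apparent / (areal scale) = 198000 / 1.527 ≈ 130000 km².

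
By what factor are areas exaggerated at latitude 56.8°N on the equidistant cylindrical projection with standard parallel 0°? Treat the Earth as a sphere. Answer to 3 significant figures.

In the plate carrée (x = Rλ, y = Rφ), meridians are true-scale (h = 1) and parallels are stretched by k = sec φ.
Areal scale = h·k = 1 × sec φ; at 56.8°, h = 1.000, k = 1.826, so h·k = 1.826.

1.83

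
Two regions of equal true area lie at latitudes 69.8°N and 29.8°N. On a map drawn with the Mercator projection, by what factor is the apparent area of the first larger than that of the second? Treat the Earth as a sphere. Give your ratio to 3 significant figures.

6.32

Mercator areal scale is sec²φ.
At 69.8°: sec²(69.8°) = 1/0.3453² = 8.387.
At 29.8°: sec²(29.8°) = 1/0.8678² = 1.328.
Ratio = 8.387/1.328 = cos²(29.8°)/cos²(69.8°) ≈ 6.32.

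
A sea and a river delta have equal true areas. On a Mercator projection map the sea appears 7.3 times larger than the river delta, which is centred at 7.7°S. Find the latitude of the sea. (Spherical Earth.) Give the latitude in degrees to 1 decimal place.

68.5°

On Mercator, (apparent₁)/(apparent₂) = sec²φ₁ / sec²φ₂ when true areas are equal.
cos²φ₂ / cos²φ₁ = 7.3  ⇒  cos φ₁ = cos 7.7° / √7.3 = 0.9910/2.702 = 0.3668.
φ₁ = arccos(0.3668) ≈ 68.5°.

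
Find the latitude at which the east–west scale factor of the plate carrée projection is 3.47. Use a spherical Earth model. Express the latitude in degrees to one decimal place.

Plate carrée: h = 1, k = sec φ along parallels.
sec φ = 3.47  ⇒  cos φ = 0.2882  ⇒  φ ≈ 73.3°.

73.3°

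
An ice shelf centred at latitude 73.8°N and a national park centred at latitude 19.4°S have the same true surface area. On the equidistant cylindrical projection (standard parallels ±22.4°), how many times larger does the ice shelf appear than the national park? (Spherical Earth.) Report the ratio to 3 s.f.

3.38

In the equirectangular projection with standard parallel φ₀ = 22.4° (x = Rλ cos φ₀, y = Rφ), meridians are true-scale (h = 1) and the parallel scale is k = cos φ₀ / cos φ.
Areal scale at 73.8°: h·k = 1.000 × 3.314 = 3.314.
Areal scale at 19.4°: h·k = 1.000 × 0.9802 = 0.9802.
Ratio = 3.314/0.9802 ≈ 3.38.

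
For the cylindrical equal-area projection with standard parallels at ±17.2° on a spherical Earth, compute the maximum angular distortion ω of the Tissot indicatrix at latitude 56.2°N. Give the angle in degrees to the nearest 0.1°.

59.1°

Cylindrical equal-area (φ₀ = 17.2°): h = cos φ / cos 17.2° along meridians, k = cos 17.2° / cos φ along parallels; h·k = 1.
At 56.2°: h = 0.5823, k = 1.717; principal scales a = 1.717, b = 0.5823.
sin(ω/2) = (a − b)/(a + b) = 1.135/2.300 = 0.4935, so ω = 2 arcsin(0.4935) ≈ 59.1°.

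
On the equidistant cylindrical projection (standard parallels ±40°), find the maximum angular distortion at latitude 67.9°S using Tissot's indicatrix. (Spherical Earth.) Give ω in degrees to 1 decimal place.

39.9°

The equidistant cylindrical projection with φ₀ = 40° has h = 1 (meridians true) and k = cos φ₀ / cos φ along parallels.
At 67.9°: h = 1.000, k = 2.036; principal scales a = 2.036, b = 1.000.
sin(ω/2) = (a − b)/(a + b) = 1.036/3.036 = 0.3413, so ω = 2 arcsin(0.3413) ≈ 39.9°.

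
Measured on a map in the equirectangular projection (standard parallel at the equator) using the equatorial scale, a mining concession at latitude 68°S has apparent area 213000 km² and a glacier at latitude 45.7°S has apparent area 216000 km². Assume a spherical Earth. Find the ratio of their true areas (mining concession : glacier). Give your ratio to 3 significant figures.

0.529

On the plate carrée, areal scale = h·k = 1 × sec φ, so true area = apparent × cos φ.
True area of mining concession: 213000 × cos(68°) = 213000 × 0.3746 = 79790 km².
True area of glacier: 216000 × cos(45.7°) = 216000 × 0.6984 = 150900 km².
Ratio = 79790 / 150900 ≈ 0.529.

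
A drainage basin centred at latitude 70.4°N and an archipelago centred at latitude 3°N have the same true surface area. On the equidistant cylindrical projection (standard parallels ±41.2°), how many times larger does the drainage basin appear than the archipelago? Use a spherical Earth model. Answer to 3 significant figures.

2.98

In the equirectangular projection with standard parallel φ₀ = 41.2° (x = Rλ cos φ₀, y = Rφ), meridians are true-scale (h = 1) and the parallel scale is k = cos φ₀ / cos φ.
Areal scale at 70.4°: h·k = 1.000 × 2.243 = 2.243.
Areal scale at 3°: h·k = 1.000 × 0.7534 = 0.7534.
Ratio = 2.243/0.7534 ≈ 2.98.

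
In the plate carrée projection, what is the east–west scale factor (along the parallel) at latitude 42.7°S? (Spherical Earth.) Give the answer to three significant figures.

1.36

In the plate carrée (x = Rλ, y = Rφ), meridians are true-scale (h = 1) and parallels are stretched by k = sec φ.
k = 1/cos 42.7° = 1/0.7349 = 1.361.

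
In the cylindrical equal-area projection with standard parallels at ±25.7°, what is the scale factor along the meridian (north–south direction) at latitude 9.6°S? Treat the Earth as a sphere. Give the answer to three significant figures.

1.09

A cylindrical equal-area projection with standard parallel φ₀ has meridian scale h = cos φ / cos φ₀ and parallel scale k = cos φ₀ / cos φ (so areas are preserved, h·k = 1).
h = cos 9.6° / cos 25.7° = 0.9860/0.9011 = 1.094.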